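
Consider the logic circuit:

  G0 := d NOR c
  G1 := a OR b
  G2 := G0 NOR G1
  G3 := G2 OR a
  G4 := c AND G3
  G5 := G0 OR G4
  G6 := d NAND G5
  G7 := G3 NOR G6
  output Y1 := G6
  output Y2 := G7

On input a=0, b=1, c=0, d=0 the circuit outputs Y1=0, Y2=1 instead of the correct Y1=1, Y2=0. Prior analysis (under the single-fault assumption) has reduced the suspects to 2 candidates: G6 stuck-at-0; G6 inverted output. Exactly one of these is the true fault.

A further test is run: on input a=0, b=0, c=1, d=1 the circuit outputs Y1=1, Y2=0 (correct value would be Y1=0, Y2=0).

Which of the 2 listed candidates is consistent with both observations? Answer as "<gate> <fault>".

G6 inverted output

Evaluate each candidate on input a=0, b=0, c=1, d=1:
  G6 stuck-at-0: G0=0, G1=0, G2=1, G3=1, G4=1, G5=1, G6=0 [stuck-at-0], G7=0 → Y1=0, Y2=0 — eliminated
  G6 inverted output: G0=0, G1=0, G2=1, G3=1, G4=1, G5=1, G6=1 [inverted output], G7=0 → Y1=1, Y2=0 — matches
Only G6 inverted output reproduces the observed Y1=1, Y2=0.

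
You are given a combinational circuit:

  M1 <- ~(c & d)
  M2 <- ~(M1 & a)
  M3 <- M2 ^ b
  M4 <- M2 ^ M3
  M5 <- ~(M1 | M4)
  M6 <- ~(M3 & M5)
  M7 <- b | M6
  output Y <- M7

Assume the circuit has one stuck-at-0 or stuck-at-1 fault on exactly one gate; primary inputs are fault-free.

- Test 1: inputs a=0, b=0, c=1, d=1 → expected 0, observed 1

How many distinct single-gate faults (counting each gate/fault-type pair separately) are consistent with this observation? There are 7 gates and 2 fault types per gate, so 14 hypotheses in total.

Fault-free: M1=0, M2=1, M3=1, M4=0, M5=1, M6=0, M7=0 → 0. Observed 1.
  M1 stuck-at-0: output 0 ✗
  M1 stuck-at-1: output 1 ✓
  M2 stuck-at-0: output 1 ✓
  M2 stuck-at-1: output 0 ✗
  M3 stuck-at-0: output 1 ✓
  M3 stuck-at-1: output 0 ✗
  M4 stuck-at-0: output 0 ✗
  M4 stuck-at-1: output 1 ✓
  M5 stuck-at-0: output 1 ✓
  M5 stuck-at-1: output 0 ✗
  M6 stuck-at-0: output 0 ✗
  M6 stuck-at-1: output 1 ✓
  M7 stuck-at-0: output 0 ✗
  M7 stuck-at-1: output 1 ✓
Consistent faults: {M1 stuck-at-1, M2 stuck-at-0, M3 stuck-at-0, M4 stuck-at-1, M5 stuck-at-0, M6 stuck-at-1, M7 stuck-at-1} — 7 in all.

7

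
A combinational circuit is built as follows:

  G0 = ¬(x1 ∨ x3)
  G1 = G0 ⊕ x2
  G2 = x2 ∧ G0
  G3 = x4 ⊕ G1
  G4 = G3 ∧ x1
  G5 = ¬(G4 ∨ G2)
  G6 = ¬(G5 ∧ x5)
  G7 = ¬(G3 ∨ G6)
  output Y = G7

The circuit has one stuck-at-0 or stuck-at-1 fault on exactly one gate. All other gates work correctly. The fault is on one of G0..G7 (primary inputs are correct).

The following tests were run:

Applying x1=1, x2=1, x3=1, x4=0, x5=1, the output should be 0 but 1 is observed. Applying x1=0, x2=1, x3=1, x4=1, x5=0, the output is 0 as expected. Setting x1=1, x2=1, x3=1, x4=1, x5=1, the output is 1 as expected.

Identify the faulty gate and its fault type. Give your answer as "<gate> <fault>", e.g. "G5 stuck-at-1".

Fault-free values for test 1 (x1=1, x2=1, x3=1, x4=0, x5=1): G0=0, G1=1, G2=0, G3=1, G4=1, G5=0, G6=1, G7=0, giving Y=0. Observed 1.
Test 1: faults giving observed 1 are {G1 stuck-at-0, G3 stuck-at-0, G7 stuck-at-1}.
Test 2 (x1=0, x2=1, x3=1, x4=1, x5=0): fault-free G0=0, G1=1, G2=0, G3=0, G4=0, G5=1, G6=1, G7=0 → 0; observed 0. Eliminates G7 stuck-at-1.
Test 3 (x1=1, x2=1, x3=1, x4=1, x5=1): fault-free G0=0, G1=1, G2=0, G3=0, G4=0, G5=1, G6=0, G7=1 → 1; observed 1. Eliminates G1 stuck-at-0.
Only G3 stuck-at-0 is consistent with every test.

G3 stuck-at-0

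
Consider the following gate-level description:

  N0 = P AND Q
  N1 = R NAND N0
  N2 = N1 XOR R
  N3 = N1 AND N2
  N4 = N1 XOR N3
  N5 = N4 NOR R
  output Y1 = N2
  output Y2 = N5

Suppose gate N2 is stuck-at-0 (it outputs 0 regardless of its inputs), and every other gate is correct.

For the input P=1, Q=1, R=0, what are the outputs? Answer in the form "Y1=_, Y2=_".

Propagate with N2 forced: N0=1, N1=1, N2=0 [stuck-at-0], N3=0, N4=1, N5=0.
So the outputs are Y1=0, Y2=0. (Without the fault they would be Y1=1, Y2=1.)

Y1=0, Y2=0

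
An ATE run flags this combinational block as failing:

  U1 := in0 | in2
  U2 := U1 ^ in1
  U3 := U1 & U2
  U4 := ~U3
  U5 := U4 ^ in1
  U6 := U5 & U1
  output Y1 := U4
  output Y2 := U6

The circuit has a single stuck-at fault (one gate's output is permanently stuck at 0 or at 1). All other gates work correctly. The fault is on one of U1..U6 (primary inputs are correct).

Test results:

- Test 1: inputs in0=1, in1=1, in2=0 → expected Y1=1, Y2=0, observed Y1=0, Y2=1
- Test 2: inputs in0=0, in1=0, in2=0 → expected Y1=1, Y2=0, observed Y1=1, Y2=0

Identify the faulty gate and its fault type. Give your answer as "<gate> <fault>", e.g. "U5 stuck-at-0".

U2 stuck-at-1

Fault-free values for test 1 (in0=1, in1=1, in2=0): U1=1, U2=0, U3=0, U4=1, U5=0, U6=0, giving Y1=1, Y2=0. Observed Y1=0, Y2=1.
Test 1: faults giving observed Y1=0, Y2=1 are {U2 stuck-at-1, U3 stuck-at-1, U4 stuck-at-0}.
Test 2 (in0=0, in1=0, in2=0): fault-free U1=0, U2=0, U3=0, U4=1, U5=1, U6=0 → Y1=1, Y2=0; observed Y1=1, Y2=0. Eliminates U3 stuck-at-1, U4 stuck-at-0.
Only U2 stuck-at-1 is consistent with every test.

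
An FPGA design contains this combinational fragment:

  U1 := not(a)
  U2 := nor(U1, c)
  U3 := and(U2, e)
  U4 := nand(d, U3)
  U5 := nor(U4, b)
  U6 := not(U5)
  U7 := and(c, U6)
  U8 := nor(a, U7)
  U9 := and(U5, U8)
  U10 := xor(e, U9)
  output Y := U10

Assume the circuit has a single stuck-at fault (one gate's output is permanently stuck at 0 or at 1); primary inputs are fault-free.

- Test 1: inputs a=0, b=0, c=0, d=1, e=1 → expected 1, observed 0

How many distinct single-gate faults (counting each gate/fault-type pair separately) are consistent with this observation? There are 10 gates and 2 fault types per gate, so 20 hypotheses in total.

Fault-free: U1=1, U2=0, U3=0, U4=1, U5=0, U6=1, U7=0, U8=1, U9=0, U10=1 → 1. Observed 0.
  U1: stuck-at-0 ✓; others ✗
  U2: stuck-at-1 ✓; others ✗
  U3: stuck-at-1 ✓; others ✗
  U4: stuck-at-0 ✓; others ✗
  U5: stuck-at-1 ✓; others ✗
  U6: none of the 2 fault types match ✗
  U7: none of the 2 fault types match ✗
  U8: none of the 2 fault types match ✗
  U9: stuck-at-1 ✓; others ✗
  U10: stuck-at-0 ✓; others ✗
Consistent faults: {U1 stuck-at-0, U2 stuck-at-1, U3 stuck-at-1, U4 stuck-at-0, U5 stuck-at-1, U9 stuck-at-1, U10 stuck-at-0} — 7 in all.

7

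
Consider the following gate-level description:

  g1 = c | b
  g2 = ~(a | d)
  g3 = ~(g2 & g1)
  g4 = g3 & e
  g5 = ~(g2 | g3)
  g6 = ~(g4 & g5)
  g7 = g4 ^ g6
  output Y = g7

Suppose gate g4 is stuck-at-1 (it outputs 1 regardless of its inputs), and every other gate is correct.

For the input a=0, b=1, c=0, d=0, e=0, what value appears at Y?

Propagate with g4 forced: g1=1, g2=1, g3=0, g4=1 [stuck-at-1], g5=0, g6=1, g7=0.
So Y = 0. (Without the fault it would be 1.)

0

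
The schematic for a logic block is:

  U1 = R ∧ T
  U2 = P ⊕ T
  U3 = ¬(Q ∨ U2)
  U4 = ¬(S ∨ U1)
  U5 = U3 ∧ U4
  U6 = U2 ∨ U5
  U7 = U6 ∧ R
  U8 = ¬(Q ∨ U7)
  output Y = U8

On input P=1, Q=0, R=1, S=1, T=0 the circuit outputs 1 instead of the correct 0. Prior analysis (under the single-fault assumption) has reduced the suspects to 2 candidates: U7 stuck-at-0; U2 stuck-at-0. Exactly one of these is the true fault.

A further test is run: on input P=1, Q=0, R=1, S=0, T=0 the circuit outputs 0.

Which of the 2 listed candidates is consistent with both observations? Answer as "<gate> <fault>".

U2 stuck-at-0

Evaluate each candidate on input P=1, Q=0, R=1, S=0, T=0:
  U7 stuck-at-0: U1=0, U2=1, U3=0, U4=1, U5=0, U6=1, U7=0 [stuck-at-0], U8=1 → 1 — eliminated
  U2 stuck-at-0: U1=0, U2=0 [stuck-at-0], U3=1, U4=1, U5=1, U6=1, U7=1, U8=0 → 0 — matches
Only U2 stuck-at-0 reproduces the observed 0.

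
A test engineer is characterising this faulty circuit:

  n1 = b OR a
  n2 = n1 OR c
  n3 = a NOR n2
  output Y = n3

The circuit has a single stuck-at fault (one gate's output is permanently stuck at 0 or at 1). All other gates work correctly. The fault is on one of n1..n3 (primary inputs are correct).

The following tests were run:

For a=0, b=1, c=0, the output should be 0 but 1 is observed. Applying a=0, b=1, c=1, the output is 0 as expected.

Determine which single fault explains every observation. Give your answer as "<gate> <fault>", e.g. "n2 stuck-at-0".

Fault-free values for test 1 (a=0, b=1, c=0): n1=1, n2=1, n3=0, giving Y=0. Observed 1.
Test 1: faults giving observed 1 are {n1 stuck-at-0, n2 stuck-at-0, n3 stuck-at-1}.
Test 2 (a=0, b=1, c=1): fault-free n1=1, n2=1, n3=0 → 0; observed 0. Eliminates n2 stuck-at-0, n3 stuck-at-1.
Only n1 stuck-at-0 is consistent with every test.

n1 stuck-at-0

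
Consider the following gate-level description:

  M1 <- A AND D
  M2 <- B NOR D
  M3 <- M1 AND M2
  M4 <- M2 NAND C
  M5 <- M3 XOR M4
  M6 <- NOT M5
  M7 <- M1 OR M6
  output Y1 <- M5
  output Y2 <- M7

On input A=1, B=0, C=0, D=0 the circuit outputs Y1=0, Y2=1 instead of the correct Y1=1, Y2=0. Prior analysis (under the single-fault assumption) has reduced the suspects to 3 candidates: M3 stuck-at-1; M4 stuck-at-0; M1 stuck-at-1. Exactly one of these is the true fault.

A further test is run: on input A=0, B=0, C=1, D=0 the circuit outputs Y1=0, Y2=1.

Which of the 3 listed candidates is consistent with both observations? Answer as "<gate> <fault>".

Evaluate each candidate on input A=0, B=0, C=1, D=0:
  M3 stuck-at-1: M1=0, M2=1, M3=1 [stuck-at-1], M4=0, M5=1, M6=0, M7=0 → Y1=1, Y2=0 — eliminated
  M4 stuck-at-0: M1=0, M2=1, M3=0, M4=0 [stuck-at-0], M5=0, M6=1, M7=1 → Y1=0, Y2=1 — matches
  M1 stuck-at-1: M1=1 [stuck-at-1], M2=1, M3=1, M4=0, M5=1, M6=0, M7=1 → Y1=1, Y2=1 — eliminated
Only M4 stuck-at-0 reproduces the observed Y1=0, Y2=1.

M4 stuck-at-0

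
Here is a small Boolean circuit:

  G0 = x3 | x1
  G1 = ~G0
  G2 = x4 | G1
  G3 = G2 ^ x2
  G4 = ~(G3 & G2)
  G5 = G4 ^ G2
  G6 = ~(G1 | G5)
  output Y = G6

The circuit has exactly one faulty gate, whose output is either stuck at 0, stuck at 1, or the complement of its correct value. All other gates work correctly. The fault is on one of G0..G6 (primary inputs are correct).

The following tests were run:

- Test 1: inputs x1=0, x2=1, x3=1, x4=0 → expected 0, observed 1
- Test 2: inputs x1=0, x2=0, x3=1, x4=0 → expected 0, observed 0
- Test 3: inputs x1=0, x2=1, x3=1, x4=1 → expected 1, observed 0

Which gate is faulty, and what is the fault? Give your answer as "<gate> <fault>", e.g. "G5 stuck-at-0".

G2 inverted output

Fault-free values for test 1 (x1=0, x2=1, x3=1, x4=0): G0=1, G1=0, G2=0, G3=1, G4=1, G5=1, G6=0, giving Y=0. Observed 1.
Test 1: faults giving observed 1 are {G2 stuck-at-1, G2 inverted output, G4 stuck-at-0, G4 inverted output, G5 stuck-at-0, G5 inverted output, G6 stuck-at-1, G6 inverted output}.
Test 2 (x1=0, x2=0, x3=1, x4=0): fault-free G0=1, G1=0, G2=0, G3=0, G4=1, G5=1, G6=0 → 0; observed 0. Eliminates G4 stuck-at-0, G4 inverted output, G5 stuck-at-0, G5 inverted output, G6 stuck-at-1, G6 inverted output.
Test 3 (x1=0, x2=1, x3=1, x4=1): fault-free G0=1, G1=0, G2=1, G3=0, G4=1, G5=0, G6=1 → 1; observed 0. Eliminates G2 stuck-at-1.
Only G2 inverted output is consistent with every test.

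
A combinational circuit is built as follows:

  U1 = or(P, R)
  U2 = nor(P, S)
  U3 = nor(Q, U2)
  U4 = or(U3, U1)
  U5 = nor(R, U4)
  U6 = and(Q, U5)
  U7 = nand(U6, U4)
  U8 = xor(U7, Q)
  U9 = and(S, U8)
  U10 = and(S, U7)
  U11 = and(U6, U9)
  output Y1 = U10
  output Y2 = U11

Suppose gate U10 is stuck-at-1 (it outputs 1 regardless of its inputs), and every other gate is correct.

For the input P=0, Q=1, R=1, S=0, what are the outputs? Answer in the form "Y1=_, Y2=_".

Y1=1, Y2=0

Propagate with U10 forced: U1=1, U2=1, U3=0, U4=1, U5=0, U6=0, U7=1, U8=0, U9=0, U10=1 [stuck-at-1], U11=0.
So the outputs are Y1=1, Y2=0. (Without the fault they would be Y1=0, Y2=0.)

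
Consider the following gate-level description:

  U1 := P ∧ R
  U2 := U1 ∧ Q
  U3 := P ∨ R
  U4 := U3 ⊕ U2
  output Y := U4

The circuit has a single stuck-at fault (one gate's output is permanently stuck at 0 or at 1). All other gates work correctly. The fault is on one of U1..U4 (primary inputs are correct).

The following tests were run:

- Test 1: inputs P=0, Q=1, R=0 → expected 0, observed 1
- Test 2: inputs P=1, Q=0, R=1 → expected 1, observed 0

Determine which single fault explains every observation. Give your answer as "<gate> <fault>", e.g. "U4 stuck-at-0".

Fault-free values for test 1 (P=0, Q=1, R=0): U1=0, U2=0, U3=0, U4=0, giving Y=0. Observed 1.
Test 1: faults giving observed 1 are {U1 stuck-at-1, U2 stuck-at-1, U3 stuck-at-1, U4 stuck-at-1}.
Test 2 (P=1, Q=0, R=1): fault-free U1=1, U2=0, U3=1, U4=1 → 1; observed 0. Eliminates U1 stuck-at-1, U3 stuck-at-1, U4 stuck-at-1.
Only U2 stuck-at-1 is consistent with every test.

U2 stuck-at-1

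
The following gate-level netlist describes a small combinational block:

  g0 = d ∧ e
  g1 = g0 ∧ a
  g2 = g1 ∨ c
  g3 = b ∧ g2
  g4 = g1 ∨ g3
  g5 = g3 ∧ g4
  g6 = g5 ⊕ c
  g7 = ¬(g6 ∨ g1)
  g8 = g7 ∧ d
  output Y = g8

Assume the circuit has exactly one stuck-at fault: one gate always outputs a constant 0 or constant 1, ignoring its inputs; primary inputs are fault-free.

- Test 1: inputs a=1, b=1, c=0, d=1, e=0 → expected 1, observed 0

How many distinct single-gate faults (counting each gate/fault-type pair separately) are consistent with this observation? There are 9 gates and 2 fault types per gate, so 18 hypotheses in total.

Fault-free: g0=0, g1=0, g2=0, g3=0, g4=0, g5=0, g6=0, g7=1, g8=1 → 1. Observed 0.
  g0: stuck-at-1 ✓; others ✗
  g1: stuck-at-1 ✓; others ✗
  g2: stuck-at-1 ✓; others ✗
  g3: stuck-at-1 ✓; others ✗
  g4: none of the 2 fault types match ✗
  g5: stuck-at-1 ✓; others ✗
  g6: stuck-at-1 ✓; others ✗
  g7: stuck-at-0 ✓; others ✗
  g8: stuck-at-0 ✓; others ✗
Consistent faults: {g0 stuck-at-1, g1 stuck-at-1, g2 stuck-at-1, g3 stuck-at-1, g5 stuck-at-1, g6 stuck-at-1, g7 stuck-at-0, g8 stuck-at-0} — 8 in all.

8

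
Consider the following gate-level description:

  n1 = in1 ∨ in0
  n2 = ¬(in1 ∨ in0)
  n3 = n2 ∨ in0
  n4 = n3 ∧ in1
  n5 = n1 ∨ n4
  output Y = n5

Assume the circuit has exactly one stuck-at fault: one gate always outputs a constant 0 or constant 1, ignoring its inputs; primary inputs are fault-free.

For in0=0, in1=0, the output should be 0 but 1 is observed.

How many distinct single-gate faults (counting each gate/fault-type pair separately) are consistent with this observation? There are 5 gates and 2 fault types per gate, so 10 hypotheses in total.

Fault-free: n1=0, n2=1, n3=1, n4=0, n5=0 → 0. Observed 1.
  n1 stuck-at-0: output 0 ✗
  n1 stuck-at-1: output 1 ✓
  n2 stuck-at-0: output 0 ✗
  n2 stuck-at-1: output 0 ✗
  n3 stuck-at-0: output 0 ✗
  n3 stuck-at-1: output 0 ✗
  n4 stuck-at-0: output 0 ✗
  n4 stuck-at-1: output 1 ✓
  n5 stuck-at-0: output 0 ✗
  n5 stuck-at-1: output 1 ✓
Consistent faults: {n1 stuck-at-1, n4 stuck-at-1, n5 stuck-at-1} — 3 in all.

3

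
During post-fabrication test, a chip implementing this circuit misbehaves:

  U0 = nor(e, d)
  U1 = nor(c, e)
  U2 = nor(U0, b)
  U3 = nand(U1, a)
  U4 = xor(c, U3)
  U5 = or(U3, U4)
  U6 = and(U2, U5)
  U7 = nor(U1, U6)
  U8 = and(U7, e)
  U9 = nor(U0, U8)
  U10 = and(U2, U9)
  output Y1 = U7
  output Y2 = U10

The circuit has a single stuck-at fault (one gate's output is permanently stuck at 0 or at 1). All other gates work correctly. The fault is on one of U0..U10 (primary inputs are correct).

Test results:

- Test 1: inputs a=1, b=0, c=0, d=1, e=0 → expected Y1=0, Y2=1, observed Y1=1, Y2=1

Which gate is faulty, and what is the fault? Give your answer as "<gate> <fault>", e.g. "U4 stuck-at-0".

Fault-free values for test 1 (a=1, b=0, c=0, d=1, e=0): U0=0, U1=1, U2=1, U3=0, U4=0, U5=0, U6=0, U7=0, U8=0, U9=1, U10=1, giving Y1=0, Y2=1. Observed Y1=1, Y2=1.
Test 1: faults giving observed Y1=1, Y2=1 are {U7 stuck-at-1}.
Only U7 stuck-at-1 is consistent with every test.

U7 stuck-at-1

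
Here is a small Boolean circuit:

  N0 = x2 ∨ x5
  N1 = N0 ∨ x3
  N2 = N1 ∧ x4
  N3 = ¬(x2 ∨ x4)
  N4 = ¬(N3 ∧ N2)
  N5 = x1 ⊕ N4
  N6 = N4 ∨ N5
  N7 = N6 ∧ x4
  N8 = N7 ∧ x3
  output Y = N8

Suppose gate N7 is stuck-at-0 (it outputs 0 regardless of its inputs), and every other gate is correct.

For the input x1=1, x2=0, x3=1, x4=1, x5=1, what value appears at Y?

Propagate with N7 forced: N0=1, N1=1, N2=1, N3=0, N4=1, N5=0, N6=1, N7=0 [stuck-at-0], N8=0.
So Y = 0. (Without the fault it would be 1.)

0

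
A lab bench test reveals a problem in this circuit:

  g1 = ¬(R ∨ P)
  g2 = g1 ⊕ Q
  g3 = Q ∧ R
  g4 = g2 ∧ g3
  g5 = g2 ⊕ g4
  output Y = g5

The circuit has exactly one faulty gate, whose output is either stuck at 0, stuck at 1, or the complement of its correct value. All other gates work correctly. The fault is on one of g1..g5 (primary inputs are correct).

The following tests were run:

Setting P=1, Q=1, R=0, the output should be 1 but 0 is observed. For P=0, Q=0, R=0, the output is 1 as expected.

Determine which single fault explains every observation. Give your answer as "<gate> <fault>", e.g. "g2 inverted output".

Fault-free values for test 1 (P=1, Q=1, R=0): g1=0, g2=1, g3=0, g4=0, g5=1, giving Y=1. Observed 0.
Test 1: faults giving observed 0 are {g1 stuck-at-1, g1 inverted output, g2 stuck-at-0, g2 inverted output, g3 stuck-at-1, g3 inverted output, g4 stuck-at-1, g4 inverted output, g5 stuck-at-0, g5 inverted output}.
Test 2 (P=0, Q=0, R=0): fault-free g1=1, g2=1, g3=0, g4=0, g5=1 → 1; observed 1. Eliminates g1 inverted output, g2 stuck-at-0, g2 inverted output, g3 stuck-at-1, g3 inverted output, g4 stuck-at-1, g4 inverted output, g5 stuck-at-0, g5 inverted output.
Only g1 stuck-at-1 is consistent with every test.

g1 stuck-at-1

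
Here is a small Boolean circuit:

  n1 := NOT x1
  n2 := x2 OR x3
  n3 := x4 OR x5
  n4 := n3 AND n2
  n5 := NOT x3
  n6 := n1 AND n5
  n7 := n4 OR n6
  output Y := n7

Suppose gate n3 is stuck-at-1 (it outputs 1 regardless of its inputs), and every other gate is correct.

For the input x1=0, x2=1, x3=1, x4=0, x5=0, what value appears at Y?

Propagate with n3 forced: n1=1, n2=1, n3=1 [stuck-at-1], n4=1, n5=0, n6=0, n7=1.
So Y = 1. (Without the fault it would be 0.)

1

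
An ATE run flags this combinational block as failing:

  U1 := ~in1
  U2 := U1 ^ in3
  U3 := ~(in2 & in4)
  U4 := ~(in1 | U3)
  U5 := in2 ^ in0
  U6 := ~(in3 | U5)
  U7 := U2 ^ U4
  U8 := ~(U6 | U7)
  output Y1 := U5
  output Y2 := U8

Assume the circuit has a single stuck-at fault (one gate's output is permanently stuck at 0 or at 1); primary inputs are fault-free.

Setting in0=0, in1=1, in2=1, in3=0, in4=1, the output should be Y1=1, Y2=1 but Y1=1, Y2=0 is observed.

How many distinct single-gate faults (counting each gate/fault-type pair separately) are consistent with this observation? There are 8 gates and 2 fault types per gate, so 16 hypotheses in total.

6

Fault-free: U1=0, U2=0, U3=0, U4=0, U5=1, U6=0, U7=0, U8=1 → Y1=1, Y2=1. Observed Y1=1, Y2=0.
  U1: stuck-at-1 ✓; others ✗
  U2: stuck-at-1 ✓; others ✗
  U3: none of the 2 fault types match ✗
  U4: stuck-at-1 ✓; others ✗
  U5: none of the 2 fault types match ✗
  U6: stuck-at-1 ✓; others ✗
  U7: stuck-at-1 ✓; others ✗
  U8: stuck-at-0 ✓; others ✗
Consistent faults: {U1 stuck-at-1, U2 stuck-at-1, U4 stuck-at-1, U6 stuck-at-1, U7 stuck-at-1, U8 stuck-at-0} — 6 in all.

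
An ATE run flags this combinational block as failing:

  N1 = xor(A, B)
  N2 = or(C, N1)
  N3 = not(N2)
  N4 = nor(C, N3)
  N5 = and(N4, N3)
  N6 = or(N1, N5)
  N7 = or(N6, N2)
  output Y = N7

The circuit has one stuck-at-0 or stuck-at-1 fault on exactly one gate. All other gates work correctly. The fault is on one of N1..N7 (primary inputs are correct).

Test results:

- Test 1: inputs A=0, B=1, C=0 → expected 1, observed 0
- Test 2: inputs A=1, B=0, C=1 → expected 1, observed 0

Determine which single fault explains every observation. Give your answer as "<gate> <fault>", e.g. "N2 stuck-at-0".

N7 stuck-at-0

Fault-free values for test 1 (A=0, B=1, C=0): N1=1, N2=1, N3=0, N4=1, N5=0, N6=1, N7=1, giving Y=1. Observed 0.
Test 1: faults giving observed 0 are {N1 stuck-at-0, N7 stuck-at-0}.
Test 2 (A=1, B=0, C=1): fault-free N1=1, N2=1, N3=0, N4=0, N5=0, N6=1, N7=1 → 1; observed 0. Eliminates N1 stuck-at-0.
Only N7 stuck-at-0 is consistent with every test.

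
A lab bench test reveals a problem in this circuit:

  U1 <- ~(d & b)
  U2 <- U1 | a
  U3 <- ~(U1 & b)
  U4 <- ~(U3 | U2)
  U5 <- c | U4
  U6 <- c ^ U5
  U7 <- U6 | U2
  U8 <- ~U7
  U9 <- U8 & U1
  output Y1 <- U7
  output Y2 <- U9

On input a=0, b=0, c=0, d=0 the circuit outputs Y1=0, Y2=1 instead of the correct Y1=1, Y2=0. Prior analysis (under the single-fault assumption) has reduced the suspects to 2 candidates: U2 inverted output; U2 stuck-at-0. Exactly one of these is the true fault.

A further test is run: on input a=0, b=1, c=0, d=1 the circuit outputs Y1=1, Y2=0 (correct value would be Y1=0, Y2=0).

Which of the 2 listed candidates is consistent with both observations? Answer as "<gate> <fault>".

U2 inverted output

Evaluate each candidate on input a=0, b=1, c=0, d=1:
  U2 inverted output: U1=0, U2=1 [inverted output], U3=1, U4=0, U5=0, U6=0, U7=1, U8=0, U9=0 → Y1=1, Y2=0 — matches
  U2 stuck-at-0: U1=0, U2=0 [stuck-at-0], U3=1, U4=0, U5=0, U6=0, U7=0, U8=1, U9=0 → Y1=0, Y2=0 — eliminated
Only U2 inverted output reproduces the observed Y1=1, Y2=0.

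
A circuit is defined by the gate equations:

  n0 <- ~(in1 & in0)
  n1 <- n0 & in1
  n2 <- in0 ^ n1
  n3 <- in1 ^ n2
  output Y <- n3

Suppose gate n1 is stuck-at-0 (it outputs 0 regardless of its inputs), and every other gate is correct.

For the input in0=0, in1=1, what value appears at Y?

1

Propagate with n1 forced: n0=1, n1=0 [stuck-at-0], n2=0, n3=1.
So Y = 1. (Without the fault it would be 0.)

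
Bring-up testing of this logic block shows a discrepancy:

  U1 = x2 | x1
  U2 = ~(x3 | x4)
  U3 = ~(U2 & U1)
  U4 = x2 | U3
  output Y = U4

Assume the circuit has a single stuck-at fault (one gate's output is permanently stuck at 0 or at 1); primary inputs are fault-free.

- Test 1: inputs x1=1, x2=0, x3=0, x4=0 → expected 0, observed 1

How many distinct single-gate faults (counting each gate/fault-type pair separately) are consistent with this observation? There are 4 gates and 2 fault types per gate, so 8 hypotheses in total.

4

Fault-free: U1=1, U2=1, U3=0, U4=0 → 0. Observed 1.
  U1 stuck-at-0: output 1 ✓
  U1 stuck-at-1: output 0 ✗
  U2 stuck-at-0: output 1 ✓
  U2 stuck-at-1: output 0 ✗
  U3 stuck-at-0: output 0 ✗
  U3 stuck-at-1: output 1 ✓
  U4 stuck-at-0: output 0 ✗
  U4 stuck-at-1: output 1 ✓
Consistent faults: {U1 stuck-at-0, U2 stuck-at-0, U3 stuck-at-1, U4 stuck-at-1} — 4 in all.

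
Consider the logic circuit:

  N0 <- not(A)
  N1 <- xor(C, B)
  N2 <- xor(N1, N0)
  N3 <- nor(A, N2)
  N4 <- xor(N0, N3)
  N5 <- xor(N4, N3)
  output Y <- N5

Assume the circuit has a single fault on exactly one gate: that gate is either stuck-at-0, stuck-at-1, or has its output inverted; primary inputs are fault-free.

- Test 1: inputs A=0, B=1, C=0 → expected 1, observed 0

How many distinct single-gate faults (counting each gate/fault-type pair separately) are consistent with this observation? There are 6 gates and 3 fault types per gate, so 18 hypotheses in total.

Fault-free: N0=1, N1=1, N2=0, N3=1, N4=0, N5=1 → 1. Observed 0.
  N0: stuck-at-0, inverted output ✓; others ✗
  N1: none of the 3 fault types match ✗
  N2: none of the 3 fault types match ✗
  N3: none of the 3 fault types match ✗
  N4: stuck-at-1, inverted output ✓; others ✗
  N5: stuck-at-0, inverted output ✓; others ✗
Consistent faults: {N0 stuck-at-0, N0 inverted output, N4 stuck-at-1, N4 inverted output, N5 stuck-at-0, N5 inverted output} — 6 in all.

6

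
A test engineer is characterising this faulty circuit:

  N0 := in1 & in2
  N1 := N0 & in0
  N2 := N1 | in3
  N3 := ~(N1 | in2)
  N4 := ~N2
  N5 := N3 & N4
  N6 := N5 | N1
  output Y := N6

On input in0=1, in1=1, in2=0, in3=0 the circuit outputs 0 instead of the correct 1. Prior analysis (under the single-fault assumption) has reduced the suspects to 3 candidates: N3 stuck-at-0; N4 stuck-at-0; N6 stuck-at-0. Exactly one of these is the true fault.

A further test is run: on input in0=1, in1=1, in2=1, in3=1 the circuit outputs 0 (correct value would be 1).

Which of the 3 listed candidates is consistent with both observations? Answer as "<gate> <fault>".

Evaluate each candidate on input in0=1, in1=1, in2=1, in3=1:
  N3 stuck-at-0: N0=1, N1=1, N2=1, N3=0 [stuck-at-0], N4=0, N5=0, N6=1 → 1 — eliminated
  N4 stuck-at-0: N0=1, N1=1, N2=1, N3=0, N4=0 [stuck-at-0], N5=0, N6=1 → 1 — eliminated
  N6 stuck-at-0: N0=1, N1=1, N2=1, N3=0, N4=0, N5=0, N6=0 [stuck-at-0] → 0 — matches
Only N6 stuck-at-0 reproduces the observed 0.

N6 stuck-at-0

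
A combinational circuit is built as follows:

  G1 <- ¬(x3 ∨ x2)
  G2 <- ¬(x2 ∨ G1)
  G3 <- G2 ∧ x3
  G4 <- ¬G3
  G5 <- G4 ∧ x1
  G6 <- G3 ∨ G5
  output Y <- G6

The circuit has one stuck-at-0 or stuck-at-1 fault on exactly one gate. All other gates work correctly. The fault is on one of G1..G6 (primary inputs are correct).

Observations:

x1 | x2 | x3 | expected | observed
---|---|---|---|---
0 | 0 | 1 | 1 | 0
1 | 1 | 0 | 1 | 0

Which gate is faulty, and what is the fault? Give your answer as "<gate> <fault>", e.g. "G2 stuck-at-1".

Fault-free values for test 1 (x1=0, x2=0, x3=1): G1=0, G2=1, G3=1, G4=0, G5=0, G6=1, giving Y=1. Observed 0.
Test 1: faults giving observed 0 are {G1 stuck-at-1, G2 stuck-at-0, G3 stuck-at-0, G6 stuck-at-0}.
Test 2 (x1=1, x2=1, x3=0): fault-free G1=0, G2=0, G3=0, G4=1, G5=1, G6=1 → 1; observed 0. Eliminates G1 stuck-at-1, G2 stuck-at-0, G3 stuck-at-0.
Only G6 stuck-at-0 is consistent with every test.

G6 stuck-at-0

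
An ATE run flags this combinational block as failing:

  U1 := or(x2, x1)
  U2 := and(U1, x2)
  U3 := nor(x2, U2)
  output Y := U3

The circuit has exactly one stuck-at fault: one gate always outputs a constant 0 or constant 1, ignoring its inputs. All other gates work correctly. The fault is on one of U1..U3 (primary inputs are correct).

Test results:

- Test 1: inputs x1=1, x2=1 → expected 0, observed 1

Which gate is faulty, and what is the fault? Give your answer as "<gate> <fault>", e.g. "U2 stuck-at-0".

U3 stuck-at-1

Fault-free values for test 1 (x1=1, x2=1): U1=1, U2=1, U3=0, giving Y=0. Observed 1.
Test 1: faults giving observed 1 are {U3 stuck-at-1}.
Only U3 stuck-at-1 is consistent with every test.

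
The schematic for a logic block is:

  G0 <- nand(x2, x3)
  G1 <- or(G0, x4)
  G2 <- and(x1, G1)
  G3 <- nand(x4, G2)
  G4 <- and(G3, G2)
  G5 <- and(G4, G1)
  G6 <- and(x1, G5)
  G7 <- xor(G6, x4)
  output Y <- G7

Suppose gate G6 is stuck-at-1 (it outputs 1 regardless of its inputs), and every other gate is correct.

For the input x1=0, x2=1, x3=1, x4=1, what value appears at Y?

Propagate with G6 forced: G0=0, G1=1, G2=0, G3=1, G4=0, G5=0, G6=1 [stuck-at-1], G7=0.
So Y = 0. (Without the fault it would be 1.)

0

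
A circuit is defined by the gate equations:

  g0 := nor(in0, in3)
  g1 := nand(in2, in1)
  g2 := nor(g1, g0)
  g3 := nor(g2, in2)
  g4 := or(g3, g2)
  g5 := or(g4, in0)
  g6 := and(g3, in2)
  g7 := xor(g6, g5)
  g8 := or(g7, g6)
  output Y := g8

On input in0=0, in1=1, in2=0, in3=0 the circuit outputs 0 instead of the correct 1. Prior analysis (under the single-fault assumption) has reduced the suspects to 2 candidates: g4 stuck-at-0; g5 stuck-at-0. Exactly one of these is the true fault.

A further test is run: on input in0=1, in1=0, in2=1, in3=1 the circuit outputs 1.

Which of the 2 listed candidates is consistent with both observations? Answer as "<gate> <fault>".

g4 stuck-at-0

Evaluate each candidate on input in0=1, in1=0, in2=1, in3=1:
  g4 stuck-at-0: g0=0, g1=1, g2=0, g3=0, g4=0 [stuck-at-0], g5=1, g6=0, g7=1, g8=1 → 1 — matches
  g5 stuck-at-0: g0=0, g1=1, g2=0, g3=0, g4=0, g5=0 [stuck-at-0], g6=0, g7=0, g8=0 → 0 — eliminated
Only g4 stuck-at-0 reproduces the observed 1.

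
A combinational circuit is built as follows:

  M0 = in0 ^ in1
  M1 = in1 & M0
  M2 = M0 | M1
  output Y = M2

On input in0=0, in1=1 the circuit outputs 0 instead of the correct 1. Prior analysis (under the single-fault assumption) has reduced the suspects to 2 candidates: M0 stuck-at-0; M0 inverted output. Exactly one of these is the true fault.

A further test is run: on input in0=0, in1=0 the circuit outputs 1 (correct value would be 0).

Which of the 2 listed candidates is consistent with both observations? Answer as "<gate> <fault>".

Evaluate each candidate on input in0=0, in1=0:
  M0 stuck-at-0: M0=0 [stuck-at-0], M1=0, M2=0 → 0 — eliminated
  M0 inverted output: M0=1 [inverted output], M1=0, M2=1 → 1 — matches
Only M0 inverted output reproduces the observed 1.

M0 inverted output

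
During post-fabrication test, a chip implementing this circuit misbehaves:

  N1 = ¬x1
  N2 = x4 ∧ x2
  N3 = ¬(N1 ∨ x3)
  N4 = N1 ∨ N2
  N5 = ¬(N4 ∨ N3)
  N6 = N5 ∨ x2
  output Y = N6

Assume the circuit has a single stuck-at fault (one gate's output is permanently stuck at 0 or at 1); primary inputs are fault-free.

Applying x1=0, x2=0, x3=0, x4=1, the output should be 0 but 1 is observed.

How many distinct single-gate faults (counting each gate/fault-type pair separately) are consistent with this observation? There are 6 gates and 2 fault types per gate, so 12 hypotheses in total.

3

Fault-free: N1=1, N2=0, N3=0, N4=1, N5=0, N6=0 → 0. Observed 1.
  N1 stuck-at-0: output 0 ✗
  N1 stuck-at-1: output 0 ✗
  N2 stuck-at-0: output 0 ✗
  N2 stuck-at-1: output 0 ✗
  N3 stuck-at-0: output 0 ✗
  N3 stuck-at-1: output 0 ✗
  N4 stuck-at-0: output 1 ✓
  N4 stuck-at-1: output 0 ✗
  N5 stuck-at-0: output 0 ✗
  N5 stuck-at-1: output 1 ✓
  N6 stuck-at-0: output 0 ✗
  N6 stuck-at-1: output 1 ✓
Consistent faults: {N4 stuck-at-0, N5 stuck-at-1, N6 stuck-at-1} — 3 in all.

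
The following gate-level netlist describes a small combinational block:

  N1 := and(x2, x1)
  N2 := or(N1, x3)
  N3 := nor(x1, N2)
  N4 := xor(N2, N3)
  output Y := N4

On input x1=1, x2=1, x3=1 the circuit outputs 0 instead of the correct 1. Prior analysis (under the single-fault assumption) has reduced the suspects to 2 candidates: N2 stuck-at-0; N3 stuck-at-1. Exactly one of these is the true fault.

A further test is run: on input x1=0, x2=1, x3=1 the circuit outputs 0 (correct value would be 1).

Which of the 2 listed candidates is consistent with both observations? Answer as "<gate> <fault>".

N3 stuck-at-1

Evaluate each candidate on input x1=0, x2=1, x3=1:
  N2 stuck-at-0: N1=0, N2=0 [stuck-at-0], N3=1, N4=1 → 1 — eliminated
  N3 stuck-at-1: N1=0, N2=1, N3=1 [stuck-at-1], N4=0 → 0 — matches
Only N3 stuck-at-1 reproduces the observed 0.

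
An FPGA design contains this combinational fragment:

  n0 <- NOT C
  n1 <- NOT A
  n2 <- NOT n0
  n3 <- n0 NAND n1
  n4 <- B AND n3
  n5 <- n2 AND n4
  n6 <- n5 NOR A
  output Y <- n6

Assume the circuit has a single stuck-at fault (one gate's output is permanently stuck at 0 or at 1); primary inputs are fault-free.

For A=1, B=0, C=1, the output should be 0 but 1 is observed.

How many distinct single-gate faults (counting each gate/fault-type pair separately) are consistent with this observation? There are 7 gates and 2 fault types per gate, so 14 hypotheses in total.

1

Fault-free: n0=0, n1=0, n2=1, n3=1, n4=0, n5=0, n6=0 → 0. Observed 1.
  n0 stuck-at-0: output 0 ✗
  n0 stuck-at-1: output 0 ✗
  n1 stuck-at-0: output 0 ✗
  n1 stuck-at-1: output 0 ✗
  n2 stuck-at-0: output 0 ✗
  n2 stuck-at-1: output 0 ✗
  n3 stuck-at-0: output 0 ✗
  n3 stuck-at-1: output 0 ✗
  n4 stuck-at-0: output 0 ✗
  n4 stuck-at-1: output 0 ✗
  n5 stuck-at-0: output 0 ✗
  n5 stuck-at-1: output 0 ✗
  n6 stuck-at-0: output 0 ✗
  n6 stuck-at-1: output 1 ✓
Consistent faults: {n6 stuck-at-1} — 1 in all.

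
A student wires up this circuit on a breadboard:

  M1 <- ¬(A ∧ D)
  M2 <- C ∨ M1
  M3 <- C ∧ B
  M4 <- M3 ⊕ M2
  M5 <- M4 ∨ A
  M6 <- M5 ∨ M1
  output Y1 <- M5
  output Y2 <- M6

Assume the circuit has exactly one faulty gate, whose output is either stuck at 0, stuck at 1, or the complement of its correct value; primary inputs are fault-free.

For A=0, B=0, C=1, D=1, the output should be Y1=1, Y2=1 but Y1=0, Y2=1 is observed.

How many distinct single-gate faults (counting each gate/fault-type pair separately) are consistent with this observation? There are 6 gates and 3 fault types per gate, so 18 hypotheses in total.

Fault-free: M1=1, M2=1, M3=0, M4=1, M5=1, M6=1 → Y1=1, Y2=1. Observed Y1=0, Y2=1.
  M1: none of the 3 fault types match ✗
  M2: stuck-at-0, inverted output ✓; others ✗
  M3: stuck-at-1, inverted output ✓; others ✗
  M4: stuck-at-0, inverted output ✓; others ✗
  M5: stuck-at-0, inverted output ✓; others ✗
  M6: none of the 3 fault types match ✗
Consistent faults: {M2 stuck-at-0, M2 inverted output, M3 stuck-at-1, M3 inverted output, M4 stuck-at-0, M4 inverted output, M5 stuck-at-0, M5 inverted output} — 8 in all.

8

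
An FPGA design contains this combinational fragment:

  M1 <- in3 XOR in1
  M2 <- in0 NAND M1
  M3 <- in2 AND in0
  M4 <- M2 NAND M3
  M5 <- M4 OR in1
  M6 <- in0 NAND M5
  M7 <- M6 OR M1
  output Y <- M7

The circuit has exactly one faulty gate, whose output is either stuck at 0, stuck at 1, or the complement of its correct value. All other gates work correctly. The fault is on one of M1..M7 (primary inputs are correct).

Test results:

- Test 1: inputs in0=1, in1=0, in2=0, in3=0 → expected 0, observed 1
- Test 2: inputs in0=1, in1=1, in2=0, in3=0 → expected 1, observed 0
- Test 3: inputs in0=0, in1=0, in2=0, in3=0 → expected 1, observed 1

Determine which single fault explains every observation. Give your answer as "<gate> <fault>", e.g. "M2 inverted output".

Fault-free values for test 1 (in0=1, in1=0, in2=0, in3=0): M1=0, M2=1, M3=0, M4=1, M5=1, M6=0, M7=0, giving Y=0. Observed 1.
Test 1: faults giving observed 1 are {M1 stuck-at-1, M1 inverted output, M3 stuck-at-1, M3 inverted output, M4 stuck-at-0, M4 inverted output, M5 stuck-at-0, M5 inverted output, M6 stuck-at-1, M6 inverted output, M7 stuck-at-1, M7 inverted output}.
Test 2 (in0=1, in1=1, in2=0, in3=0): fault-free M1=1, M2=0, M3=0, M4=1, M5=1, M6=0, M7=1 → 1; observed 0. Eliminates M1 stuck-at-1, M3 stuck-at-1, M3 inverted output, M4 stuck-at-0, M4 inverted output, M5 stuck-at-0, M5 inverted output, M6 stuck-at-1, M6 inverted output, M7 stuck-at-1.
Test 3 (in0=0, in1=0, in2=0, in3=0): fault-free M1=0, M2=1, M3=0, M4=1, M5=1, M6=1, M7=1 → 1; observed 1. Eliminates M7 inverted output.
Only M1 inverted output is consistent with every test.

M1 inverted output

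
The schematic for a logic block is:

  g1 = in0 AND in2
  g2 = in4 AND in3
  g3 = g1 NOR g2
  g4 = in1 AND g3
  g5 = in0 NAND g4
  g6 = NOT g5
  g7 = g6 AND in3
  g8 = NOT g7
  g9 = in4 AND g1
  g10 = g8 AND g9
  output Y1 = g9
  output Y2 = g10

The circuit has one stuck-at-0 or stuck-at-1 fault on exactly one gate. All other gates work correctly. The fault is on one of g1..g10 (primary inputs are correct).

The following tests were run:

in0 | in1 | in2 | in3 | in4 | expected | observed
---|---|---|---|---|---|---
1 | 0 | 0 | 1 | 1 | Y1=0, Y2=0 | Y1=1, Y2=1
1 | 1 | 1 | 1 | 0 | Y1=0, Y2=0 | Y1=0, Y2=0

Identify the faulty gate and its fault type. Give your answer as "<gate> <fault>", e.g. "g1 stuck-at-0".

Fault-free values for test 1 (in0=1, in1=0, in2=0, in3=1, in4=1): g1=0, g2=1, g3=0, g4=0, g5=1, g6=0, g7=0, g8=1, g9=0, g10=0, giving Y1=0, Y2=0. Observed Y1=1, Y2=1.
Test 1: faults giving observed Y1=1, Y2=1 are {g1 stuck-at-1, g9 stuck-at-1}.
Test 2 (in0=1, in1=1, in2=1, in3=1, in4=0): fault-free g1=1, g2=0, g3=0, g4=0, g5=1, g6=0, g7=0, g8=1, g9=0, g10=0 → Y1=0, Y2=0; observed Y1=0, Y2=0. Eliminates g9 stuck-at-1.
Only g1 stuck-at-1 is consistent with every test.

g1 stuck-at-1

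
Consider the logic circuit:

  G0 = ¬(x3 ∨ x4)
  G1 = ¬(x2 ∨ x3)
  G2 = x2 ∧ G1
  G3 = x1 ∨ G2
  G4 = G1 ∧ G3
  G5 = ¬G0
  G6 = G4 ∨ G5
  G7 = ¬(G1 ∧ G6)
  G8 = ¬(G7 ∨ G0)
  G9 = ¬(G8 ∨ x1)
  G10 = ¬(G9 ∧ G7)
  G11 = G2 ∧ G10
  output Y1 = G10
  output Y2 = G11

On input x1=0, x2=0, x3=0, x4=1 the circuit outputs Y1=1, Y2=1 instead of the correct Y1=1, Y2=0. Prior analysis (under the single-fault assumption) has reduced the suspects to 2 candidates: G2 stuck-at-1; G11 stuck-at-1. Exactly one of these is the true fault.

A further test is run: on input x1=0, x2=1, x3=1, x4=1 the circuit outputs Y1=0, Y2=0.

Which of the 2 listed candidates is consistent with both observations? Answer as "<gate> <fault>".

Evaluate each candidate on input x1=0, x2=1, x3=1, x4=1:
  G2 stuck-at-1: G0=0, G1=0, G2=1 [stuck-at-1], G3=1, G4=0, G5=1, G6=1, G7=1, G8=0, G9=1, G10=0, G11=0 → Y1=0, Y2=0 — matches
  G11 stuck-at-1: G0=0, G1=0, G2=0, G3=0, G4=0, G5=1, G6=1, G7=1, G8=0, G9=1, G10=0, G11=1 [stuck-at-1] → Y1=0, Y2=1 — eliminated
Only G2 stuck-at-1 reproduces the observed Y1=0, Y2=0.

G2 stuck-at-1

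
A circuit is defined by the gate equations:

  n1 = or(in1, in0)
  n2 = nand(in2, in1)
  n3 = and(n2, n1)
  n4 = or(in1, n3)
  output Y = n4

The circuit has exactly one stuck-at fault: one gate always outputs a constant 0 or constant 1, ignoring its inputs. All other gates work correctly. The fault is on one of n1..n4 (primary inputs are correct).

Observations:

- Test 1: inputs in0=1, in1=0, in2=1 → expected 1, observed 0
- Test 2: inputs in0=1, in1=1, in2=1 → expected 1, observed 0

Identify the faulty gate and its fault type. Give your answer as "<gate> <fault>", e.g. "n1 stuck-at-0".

n4 stuck-at-0

Fault-free values for test 1 (in0=1, in1=0, in2=1): n1=1, n2=1, n3=1, n4=1, giving Y=1. Observed 0.
Test 1: faults giving observed 0 are {n1 stuck-at-0, n2 stuck-at-0, n3 stuck-at-0, n4 stuck-at-0}.
Test 2 (in0=1, in1=1, in2=1): fault-free n1=1, n2=0, n3=0, n4=1 → 1; observed 0. Eliminates n1 stuck-at-0, n2 stuck-at-0, n3 stuck-at-0.
Only n4 stuck-at-0 is consistent with every test.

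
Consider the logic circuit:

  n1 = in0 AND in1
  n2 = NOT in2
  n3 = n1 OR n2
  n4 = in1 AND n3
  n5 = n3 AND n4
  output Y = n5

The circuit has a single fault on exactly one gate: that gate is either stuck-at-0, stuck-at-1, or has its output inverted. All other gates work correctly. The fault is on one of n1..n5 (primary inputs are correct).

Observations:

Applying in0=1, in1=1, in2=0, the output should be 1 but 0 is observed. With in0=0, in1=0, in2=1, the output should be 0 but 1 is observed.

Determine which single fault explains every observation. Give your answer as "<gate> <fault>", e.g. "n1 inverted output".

Fault-free values for test 1 (in0=1, in1=1, in2=0): n1=1, n2=1, n3=1, n4=1, n5=1, giving Y=1. Observed 0.
Test 1: faults giving observed 0 are {n3 stuck-at-0, n3 inverted output, n4 stuck-at-0, n4 inverted output, n5 stuck-at-0, n5 inverted output}.
Test 2 (in0=0, in1=0, in2=1): fault-free n1=0, n2=0, n3=0, n4=0, n5=0 → 0; observed 1. Eliminates n3 stuck-at-0, n3 inverted output, n4 stuck-at-0, n4 inverted output, n5 stuck-at-0.
Only n5 inverted output is consistent with every test.

n5 inverted output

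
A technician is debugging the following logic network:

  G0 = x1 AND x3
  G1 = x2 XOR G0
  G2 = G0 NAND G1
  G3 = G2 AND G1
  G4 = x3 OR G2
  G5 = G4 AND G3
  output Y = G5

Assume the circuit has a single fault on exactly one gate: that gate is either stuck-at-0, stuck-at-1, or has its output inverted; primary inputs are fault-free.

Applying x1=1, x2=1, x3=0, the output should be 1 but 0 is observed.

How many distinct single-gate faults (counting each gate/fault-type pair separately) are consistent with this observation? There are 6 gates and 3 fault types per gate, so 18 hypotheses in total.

12

Fault-free: G0=0, G1=1, G2=1, G3=1, G4=1, G5=1 → 1. Observed 0.
  G0: stuck-at-1, inverted output ✓; others ✗
  G1: stuck-at-0, inverted output ✓; others ✗
  G2: stuck-at-0, inverted output ✓; others ✗
  G3: stuck-at-0, inverted output ✓; others ✗
  G4: stuck-at-0, inverted output ✓; others ✗
  G5: stuck-at-0, inverted output ✓; others ✗
Consistent faults: {G0 stuck-at-1, G0 inverted output, G1 stuck-at-0, G1 inverted output, G2 stuck-at-0, G2 inverted output, G3 stuck-at-0, G3 inverted output, G4 stuck-at-0, G4 inverted output, G5 stuck-at-0, G5 inverted output} — 12 in all.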